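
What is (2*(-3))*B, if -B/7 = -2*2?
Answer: -168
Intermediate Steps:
B = 28 (B = -(-14)*2 = -7*(-4) = 28)
(2*(-3))*B = (2*(-3))*28 = -6*28 = -168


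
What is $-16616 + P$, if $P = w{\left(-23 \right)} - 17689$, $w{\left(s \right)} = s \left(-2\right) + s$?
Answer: $-34282$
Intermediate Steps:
$w{\left(s \right)} = - s$ ($w{\left(s \right)} = - 2 s + s = - s$)
$P = -17666$ ($P = \left(-1\right) \left(-23\right) - 17689 = 23 - 17689 = -17666$)
$-16616 + P = -16616 - 17666 = -34282$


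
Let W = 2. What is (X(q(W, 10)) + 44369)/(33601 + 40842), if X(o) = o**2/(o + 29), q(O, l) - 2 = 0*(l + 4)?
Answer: 1375443/2307733 ≈ 0.59601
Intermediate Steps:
q(O, l) = 2 (q(O, l) = 2 + 0*(l + 4) = 2 + 0*(4 + l) = 2 + 0 = 2)
X(o) = o**2/(29 + o)
(X(q(W, 10)) + 44369)/(33601 + 40842) = (2**2/(29 + 2) + 44369)/(33601 + 40842) = (4/31 + 44369)/74443 = (4*(1/31) + 44369)*(1/74443) = (4/31 + 44369)*(1/74443) = (1375443/31)*(1/74443) = 1375443/2307733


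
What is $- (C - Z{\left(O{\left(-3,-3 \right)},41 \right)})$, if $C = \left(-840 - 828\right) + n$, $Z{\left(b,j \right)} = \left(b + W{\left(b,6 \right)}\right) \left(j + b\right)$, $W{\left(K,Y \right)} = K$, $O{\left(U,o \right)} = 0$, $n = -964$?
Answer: $2632$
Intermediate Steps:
$Z{\left(b,j \right)} = 2 b \left(b + j\right)$ ($Z{\left(b,j \right)} = \left(b + b\right) \left(j + b\right) = 2 b \left(b + j\right)$)
$C = -2632$ ($C = \left(-840 - 828\right) - 964 = -1668 - 964 = -2632$)
$- (C - Z{\left(O{\left(-3,-3 \right)},41 \right)}) = - (-2632 - 2 \cdot 0 \left(0 + 41\right)) = - (-2632 - 2 \cdot 0 \cdot 41) = - (-2632 - 0) = - (-2632 + 0) = \left(-1\right) \left(-2632\right) = 2632$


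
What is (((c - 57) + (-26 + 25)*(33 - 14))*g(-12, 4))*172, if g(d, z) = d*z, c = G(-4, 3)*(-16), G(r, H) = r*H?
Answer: -957696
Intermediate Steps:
G(r, H) = H*r
c = 192 (c = (3*(-4))*(-16) = -12*(-16) = 192)
(((c - 57) + (-26 + 25)*(33 - 14))*g(-12, 4))*172 = (((192 - 57) + (-26 + 25)*(33 - 14))*(-12*4))*172 = ((135 - 1*19)*(-48))*172 = ((135 - 19)*(-48))*172 = (116*(-48))*172 = -5568*172 = -957696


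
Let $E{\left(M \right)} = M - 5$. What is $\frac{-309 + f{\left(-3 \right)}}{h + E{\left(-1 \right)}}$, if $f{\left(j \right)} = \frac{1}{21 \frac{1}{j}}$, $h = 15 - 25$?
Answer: $\frac{541}{28} \approx 19.321$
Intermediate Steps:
$E{\left(M \right)} = -5 + M$ ($E{\left(M \right)} = M - 5 = -5 + M$)
$h = -10$
$f{\left(j \right)} = \frac{j}{21}$
$\frac{-309 + f{\left(-3 \right)}}{h + E{\left(-1 \right)}} = \frac{-309 + \frac{1}{21} \left(-3\right)}{-10 - 6} = \frac{-309 - \frac{1}{7}}{-10 - 6} = - \frac{2164}{7 \left(-16\right)} = \left(- \frac{2164}{7}\right) \left(- \frac{1}{16}\right) = \frac{541}{28}$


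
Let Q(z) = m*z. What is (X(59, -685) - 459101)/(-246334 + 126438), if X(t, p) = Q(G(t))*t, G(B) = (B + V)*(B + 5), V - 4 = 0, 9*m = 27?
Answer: -254563/119896 ≈ -2.1232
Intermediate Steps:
m = 3 (m = (⅑)*27 = 3)
V = 4 (V = 4 + 0 = 4)
G(B) = (4 + B)*(5 + B) (G(B) = (B + 4)*(B + 5) = (4 + B)*(5 + B))
Q(z) = 3*z
X(t, p) = t*(60 + 3*t² + 27*t) (X(t, p) = (3*(20 + t² + 9*t))*t = (60 + 3*t² + 27*t)*t = t*(60 + 3*t² + 27*t))
(X(59, -685) - 459101)/(-246334 + 126438) = (3*59*(20 + 59² + 9*59) - 459101)/(-246334 + 126438) = (3*59*(20 + 3481 + 531) - 459101)/(-119896) = (3*59*4032 - 459101)*(-1/119896) = (713664 - 459101)*(-1/119896) = 254563*(-1/119896) = -254563/119896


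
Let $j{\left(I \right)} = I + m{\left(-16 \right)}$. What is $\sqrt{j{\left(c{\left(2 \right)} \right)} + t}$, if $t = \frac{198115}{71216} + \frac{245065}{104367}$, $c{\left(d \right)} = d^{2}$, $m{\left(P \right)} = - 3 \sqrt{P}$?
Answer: $\frac{\sqrt{31523338604979499161 - 41432660102500855488 i}}{1858150068} \approx 3.4791 - 1.7246 i$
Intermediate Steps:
$j{\left(I \right)} = I - 12 i$ ($j{\left(I \right)} = I - 3 \sqrt{-16} = I - 3 \cdot 4 i = I - 12 i$)
$t = \frac{38129217245}{7432600272}$ ($t = 198115 \cdot \frac{1}{71216} + 245065 \cdot \frac{1}{104367} = \frac{198115}{71216} + \frac{245065}{104367} = \frac{38129217245}{7432600272} \approx 5.13$)
$\sqrt{j{\left(c{\left(2 \right)} \right)} + t} = \sqrt{\left(2^{2} - 12 i\right) + \frac{38129217245}{7432600272}} = \sqrt{\left(4 - 12 i\right) + \frac{38129217245}{7432600272}} = \sqrt{\frac{67859618333}{7432600272} - 12 i}$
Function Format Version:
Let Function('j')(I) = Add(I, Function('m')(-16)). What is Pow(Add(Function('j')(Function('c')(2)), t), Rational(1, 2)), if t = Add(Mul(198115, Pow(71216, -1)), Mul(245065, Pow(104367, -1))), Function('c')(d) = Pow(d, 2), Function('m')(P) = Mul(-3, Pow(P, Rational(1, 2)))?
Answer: Mul(Rational(1, 1858150068), Pow(Add(31523338604979499161, Mul(-41432660102500855488, I)), Rational(1, 2))) ≈ Add(3.4791, Mul(-1.7246, I))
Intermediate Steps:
Function('j')(I) = Add(I, Mul(-12, I)) (Function('j')(I) = Add(I, Mul(-3, Pow(-16, Rational(1, 2)))) = Add(I, Mul(-3, Mul(4, I))) = Add(I, Mul(-12, I)))
t = Rational(38129217245, 7432600272) (t = Add(Mul(198115, Rational(1, 71216)), Mul(245065, Rational(1, 104367))) = Add(Rational(198115, 71216), Rational(245065, 104367)) = Rational(38129217245, 7432600272) ≈ 5.1300)
Pow(Add(Function('j')(Function('c')(2)), t), Rational(1, 2)) = Pow(Add(Add(Pow(2, 2), Mul(-12, I)), Rational(38129217245, 7432600272)), Rational(1, 2)) = Pow(Add(Add(4, Mul(-12, I)), Rational(38129217245, 7432600272)), Rational(1, 2)) = Pow(Add(Rational(67859618333, 7432600272), Mul(-12, I)), Rational(1, 2))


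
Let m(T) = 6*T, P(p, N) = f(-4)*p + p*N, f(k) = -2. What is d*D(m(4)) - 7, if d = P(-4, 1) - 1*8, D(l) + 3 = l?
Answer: -91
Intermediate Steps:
P(p, N) = -2*p + N*p (P(p, N) = -2*p + p*N = -2*p + N*p)
D(l) = -3 + l
d = -4 (d = -4*(-2 + 1) - 1*8 = -4*(-1) - 8 = 4 - 8 = -4)
d*D(m(4)) - 7 = -4*(-3 + 6*4) - 7 = -4*(-3 + 24) - 7 = -4*21 - 7 = -84 - 7 = -91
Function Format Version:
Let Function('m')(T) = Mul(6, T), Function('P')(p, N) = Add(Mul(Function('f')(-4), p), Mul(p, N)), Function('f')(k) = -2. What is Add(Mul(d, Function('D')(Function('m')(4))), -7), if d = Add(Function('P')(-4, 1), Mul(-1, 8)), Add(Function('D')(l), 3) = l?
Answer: -91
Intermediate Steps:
Function('P')(p, N) = Add(Mul(-2, p), Mul(N, p)) (Function('P')(p, N) = Add(Mul(-2, p), Mul(p, N)) = Add(Mul(-2, p), Mul(N, p)))
Function('D')(l) = Add(-3, l)
d = -4 (d = Add(Mul(-4, Add(-2, 1)), Mul(-1, 8)) = Add(Mul(-4, -1), -8) = Add(4, -8) = -4)
Add(Mul(d, Function('D')(Function('m')(4))), -7) = Add(Mul(-4, Add(-3, Mul(6, 4))), -7) = Add(Mul(-4, Add(-3, 24)), -7) = Add(Mul(-4, 21), -7) = Add(-84, -7) = -91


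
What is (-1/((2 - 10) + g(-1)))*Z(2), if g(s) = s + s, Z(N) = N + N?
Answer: 2/5 ≈ 0.40000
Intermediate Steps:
Z(N) = 2*N
g(s) = 2*s
(-1/((2 - 10) + g(-1)))*Z(2) = (-1/((2 - 10) + 2*(-1)))*(2*2) = -1/(-8 - 2)*4 = -1/(-10)*4 = -1*(-1/10)*4 = (1/10)*4 = 2/5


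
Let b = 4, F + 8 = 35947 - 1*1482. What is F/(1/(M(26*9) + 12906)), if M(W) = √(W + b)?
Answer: 444702042 + 34457*√238 ≈ 4.4523e+8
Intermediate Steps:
F = 34457 (F = -8 + (35947 - 1*1482) = -8 + (35947 - 1482) = -8 + 34465 = 34457)
M(W) = √(4 + W) (M(W) = √(W + 4) = √(4 + W))
F/(1/(M(26*9) + 12906)) = 34457/(1/(√(4 + 26*9) + 12906)) = 34457/(1/(√(4 + 234) + 12906)) = 34457/(1/(√238 + 12906)) = 34457/(1/(12906 + √238)) = 34457*(12906 + √238) = 444702042 + 34457*√238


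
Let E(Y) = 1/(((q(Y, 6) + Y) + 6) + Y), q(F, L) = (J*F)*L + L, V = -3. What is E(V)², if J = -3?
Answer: 1/3600 ≈ 0.00027778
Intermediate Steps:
q(F, L) = L - 3*F*L (q(F, L) = (-3*F)*L + L = -3*F*L + L = L - 3*F*L)
E(Y) = 1/(12 - 16*Y) (E(Y) = 1/(((6*(1 - 3*Y) + Y) + 6) + Y) = 1/((((6 - 18*Y) + Y) + 6) + Y) = 1/(((6 - 17*Y) + 6) + Y) = 1/((12 - 17*Y) + Y) = 1/(12 - 16*Y))
E(V)² = (1/(4*(3 - 4*(-3))))² = (1/(4*(3 + 12)))² = ((¼)/15)² = ((¼)*(1/15))² = (1/60)² = 1/3600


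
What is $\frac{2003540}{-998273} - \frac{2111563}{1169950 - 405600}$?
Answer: $- \frac{3639322129699}{763029967550} \approx -4.7696$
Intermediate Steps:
$\frac{2003540}{-998273} - \frac{2111563}{1169950 - 405600} = 2003540 \left(- \frac{1}{998273}\right) - \frac{2111563}{1169950 - 405600} = - \frac{2003540}{998273} - \frac{2111563}{764350} = - \frac{3639322129699}{763029967550}$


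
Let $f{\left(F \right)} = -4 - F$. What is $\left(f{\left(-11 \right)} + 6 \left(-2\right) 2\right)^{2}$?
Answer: $289$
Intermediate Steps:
$\left(f{\left(-11 \right)} + 6 \left(-2\right) 2\right)^{2} = \left(\left(-4 - -11\right) + 6 \left(-2\right) 2\right)^{2} = \left(\left(-4 + 11\right) - 24\right)^{2} = \left(7 - 24\right)^{2} = \left(-17\right)^{2} = 289$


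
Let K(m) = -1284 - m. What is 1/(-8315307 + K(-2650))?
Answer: -1/8313941 ≈ -1.2028e-7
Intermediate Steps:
1/(-8315307 + K(-2650)) = 1/(-8315307 + (-1284 - 1*(-2650))) = 1/(-8315307 + (-1284 + 2650)) = 1/(-8315307 + 1366) = 1/(-8313941) = -1/8313941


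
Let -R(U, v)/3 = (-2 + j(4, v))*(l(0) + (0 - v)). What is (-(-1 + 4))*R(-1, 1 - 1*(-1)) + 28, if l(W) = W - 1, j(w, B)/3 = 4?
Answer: -242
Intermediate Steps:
j(w, B) = 12 (j(w, B) = 3*4 = 12)
l(W) = -1 + W
R(U, v) = 30 + 30*v (R(U, v) = -3*(-2 + 12)*((-1 + 0) + (0 - v)) = -30*(-1 - v) = -3*(-10 - 10*v) = 30 + 30*v)
(-(-1 + 4))*R(-1, 1 - 1*(-1)) + 28 = (-(-1 + 4))*(30 + 30*(1 - 1*(-1))) + 28 = (-1*3)*(30 + 30*(1 + 1)) + 28 = -3*(30 + 30*2) + 28 = -3*(30 + 60) + 28 = -3*90 + 28 = -270 + 28 = -242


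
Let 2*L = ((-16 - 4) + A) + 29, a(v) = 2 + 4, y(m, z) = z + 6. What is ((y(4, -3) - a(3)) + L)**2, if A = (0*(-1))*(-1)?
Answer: 9/4 ≈ 2.2500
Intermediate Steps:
y(m, z) = 6 + z
a(v) = 6
A = 0 (A = 0*(-1) = 0)
L = 9/2 (L = (((-16 - 4) + 0) + 29)/2 = ((-20 + 0) + 29)/2 = (-20 + 29)/2 = (1/2)*9 = 9/2 ≈ 4.5000)
((y(4, -3) - a(3)) + L)**2 = (((6 - 3) - 1*6) + 9/2)**2 = ((3 - 6) + 9/2)**2 = (-3 + 9/2)**2 = (3/2)**2 = 9/4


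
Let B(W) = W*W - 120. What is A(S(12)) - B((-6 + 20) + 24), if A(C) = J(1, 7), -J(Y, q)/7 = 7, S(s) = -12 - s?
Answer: -1373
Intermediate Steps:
J(Y, q) = -49 (J(Y, q) = -7*7 = -49)
A(C) = -49
B(W) = -120 + W² (B(W) = W² - 120 = -120 + W²)
A(S(12)) - B((-6 + 20) + 24) = -49 - (-120 + ((-6 + 20) + 24)²) = -49 - (-120 + (14 + 24)²) = -49 - (-120 + 38²) = -49 - (-120 + 1444) = -49 - 1*1324 = -49 - 1324 = -1373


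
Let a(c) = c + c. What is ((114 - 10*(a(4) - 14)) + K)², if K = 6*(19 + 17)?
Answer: 152100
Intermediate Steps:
a(c) = 2*c
K = 216 (K = 6*36 = 216)
((114 - 10*(a(4) - 14)) + K)² = ((114 - 10*(2*4 - 14)) + 216)² = ((114 - 10*(8 - 14)) + 216)² = ((114 - 10*(-6)) + 216)² = ((114 - 1*(-60)) + 216)² = ((114 + 60) + 216)² = (174 + 216)² = 390² = 152100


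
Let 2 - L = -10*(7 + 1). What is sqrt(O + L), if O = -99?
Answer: I*sqrt(17) ≈ 4.1231*I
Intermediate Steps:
L = 82 (L = 2 - (-10)*(7 + 1) = 2 - (-10)*8 = 2 - 1*(-80) = 2 + 80 = 82)
sqrt(O + L) = sqrt(-99 + 82) = sqrt(-17) = I*sqrt(17)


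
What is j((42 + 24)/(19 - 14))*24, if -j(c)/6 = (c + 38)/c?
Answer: -6144/11 ≈ -558.54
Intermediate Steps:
j(c) = -6*(38 + c)/c (j(c) = -6*(c + 38)/c = -6*(38 + c)/c)
j((42 + 24)/(19 - 14))*24 = (-6 - 228*(19 - 14)/(42 + 24))*24 = (-6 - 228/(66/5))*24 = (-6 - 228/(66*(⅕)))*24 = (-6 - 228/66/5)*24 = (-6 - 228*5/66)*24 = (-6 - 190/11)*24 = -256/11*24 = -6144/11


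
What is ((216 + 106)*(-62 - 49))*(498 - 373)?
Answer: -4467750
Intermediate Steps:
((216 + 106)*(-62 - 49))*(498 - 373) = (322*(-111))*125 = -35742*125 = -4467750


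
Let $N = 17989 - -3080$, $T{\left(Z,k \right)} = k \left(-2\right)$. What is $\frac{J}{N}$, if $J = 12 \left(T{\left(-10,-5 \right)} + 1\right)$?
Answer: $\frac{44}{7023} \approx 0.0062651$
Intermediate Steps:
$T{\left(Z,k \right)} = - 2 k$
$N = 21069$ ($N = 17989 + 3080 = 21069$)
$J = 132$ ($J = 12 \left(\left(-2\right) \left(-5\right) + 1\right) = 12 \left(10 + 1\right) = 12 \cdot 11 = 132$)
$\frac{J}{N} = \frac{132}{21069} = 132 \cdot \frac{1}{21069} = \frac{44}{7023}$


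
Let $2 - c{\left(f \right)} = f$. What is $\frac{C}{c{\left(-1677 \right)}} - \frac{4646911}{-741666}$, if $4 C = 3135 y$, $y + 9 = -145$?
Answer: $- \frac{40857534233}{622628607} \approx -65.621$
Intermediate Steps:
$y = -154$ ($y = -9 - 145 = -154$)
$C = - \frac{241395}{2}$ ($C = \frac{3135 \left(-154\right)}{4} = \frac{1}{4} \left(-482790\right) = - \frac{241395}{2} \approx -1.207 \cdot 10^{5}$)
$c{\left(f \right)} = 2 - f$
$\frac{C}{c{\left(-1677 \right)}} - \frac{4646911}{-741666} = - \frac{241395}{2 \left(2 - -1677\right)} - \frac{4646911}{-741666} = - \frac{241395}{2 \left(2 + 1677\right)} - - \frac{4646911}{741666} = - \frac{241395}{2 \cdot 1679} + \frac{4646911}{741666} = \left(- \frac{241395}{2}\right) \frac{1}{1679} + \frac{4646911}{741666} = - \frac{241395}{3358} + \frac{4646911}{741666} = - \frac{40857534233}{622628607}$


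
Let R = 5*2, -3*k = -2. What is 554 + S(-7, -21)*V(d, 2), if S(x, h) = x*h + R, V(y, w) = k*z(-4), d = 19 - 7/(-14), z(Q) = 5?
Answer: 3232/3 ≈ 1077.3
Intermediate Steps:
k = ⅔ (k = -⅓*(-2) = ⅔ ≈ 0.66667)
d = 39/2 (d = 19 - 7*(-1/14) = 19 + ½ = 39/2 ≈ 19.500)
R = 10
V(y, w) = 10/3 (V(y, w) = (⅔)*5 = 10/3)
S(x, h) = 10 + h*x (S(x, h) = x*h + 10 = h*x + 10 = 10 + h*x)
554 + S(-7, -21)*V(d, 2) = 554 + (10 - 21*(-7))*(10/3) = 554 + (10 + 147)*(10/3) = 554 + 157*(10/3) = 554 + 1570/3 = 3232/3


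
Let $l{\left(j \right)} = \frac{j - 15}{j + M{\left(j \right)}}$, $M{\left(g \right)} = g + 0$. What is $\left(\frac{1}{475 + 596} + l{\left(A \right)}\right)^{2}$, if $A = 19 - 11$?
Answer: $\frac{55965361}{293642496} \approx 0.19059$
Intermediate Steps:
$M{\left(g \right)} = g$
$A = 8$
$l{\left(j \right)} = \frac{-15 + j}{2 j}$ ($l{\left(j \right)} = \frac{j - 15}{j + j} = \frac{-15 + j}{2 j}$)
$\left(\frac{1}{475 + 596} + l{\left(A \right)}\right)^{2} = \left(\frac{1}{475 + 596} + \frac{-15 + 8}{2 \cdot 8}\right)^{2} = \left(\frac{1}{1071} + \frac{1}{2} \cdot \frac{1}{8} \left(-7\right)\right)^{2} = \left(\frac{1}{1071} - \frac{7}{16}\right)^{2} = \left(- \frac{7481}{17136}\right)^{2} = \frac{55965361}{293642496}$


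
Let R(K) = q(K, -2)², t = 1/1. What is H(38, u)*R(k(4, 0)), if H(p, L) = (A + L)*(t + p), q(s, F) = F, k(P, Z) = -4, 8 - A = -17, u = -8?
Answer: 2652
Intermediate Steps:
t = 1
A = 25 (A = 8 - 1*(-17) = 8 + 17 = 25)
R(K) = 4 (R(K) = (-2)² = 4)
H(p, L) = (1 + p)*(25 + L) (H(p, L) = (25 + L)*(1 + p) = (1 + p)*(25 + L))
H(38, u)*R(k(4, 0)) = (25 - 8 + 25*38 - 8*38)*4 = (25 - 8 + 950 - 304)*4 = 663*4 = 2652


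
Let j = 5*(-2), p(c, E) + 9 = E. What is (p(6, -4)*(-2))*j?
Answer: -260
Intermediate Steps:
p(c, E) = -9 + E
j = -10
(p(6, -4)*(-2))*j = ((-9 - 4)*(-2))*(-10) = -13*(-2)*(-10) = 26*(-10) = -260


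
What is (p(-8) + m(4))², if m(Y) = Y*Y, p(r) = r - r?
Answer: 256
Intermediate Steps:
p(r) = 0
m(Y) = Y²
(p(-8) + m(4))² = (0 + 4²)² = (0 + 16)² = 16² = 256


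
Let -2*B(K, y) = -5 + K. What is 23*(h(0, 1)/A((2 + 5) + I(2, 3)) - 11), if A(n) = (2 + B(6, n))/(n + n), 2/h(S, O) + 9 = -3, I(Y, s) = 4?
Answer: -2783/9 ≈ -309.22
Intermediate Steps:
B(K, y) = 5/2 - K/2 (B(K, y) = -(-5 + K)/2 = 5/2 - K/2)
h(S, O) = -⅙ (h(S, O) = 2/(-9 - 3) = 2/(-12) = 2*(-1/12) = -⅙)
A(n) = 3/(4*n) (A(n) = (2 + (5/2 - ½*6))/(n + n) = (2 + (5/2 - 3))/((2*n)) = (2 - ½)*(1/(2*n)) = 3*(1/(2*n))/2 = 3/(4*n))
23*(h(0, 1)/A((2 + 5) + I(2, 3)) - 11) = 23*(-1/(6*(3/(4*((2 + 5) + 4)))) - 11) = 23*(-1/(6*(3/(4*(7 + 4)))) - 11) = 23*(-1/(6*((¾)/11)) - 11) = 23*(-1/(6*((¾)*(1/11))) - 11) = 23*(-1/(6*3/44) - 11) = 23*(-⅙*44/3 - 11) = 23*(-22/9 - 11) = 23*(-121/9) = -2783/9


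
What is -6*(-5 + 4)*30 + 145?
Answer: 325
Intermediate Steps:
-6*(-5 + 4)*30 + 145 = -6*(-1)*30 + 145 = 6*30 + 145 = 180 + 145 = 325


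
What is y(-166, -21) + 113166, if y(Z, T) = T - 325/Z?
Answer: 18782395/166 ≈ 1.1315e+5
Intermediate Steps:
y(-166, -21) + 113166 = (-21 - 325/(-166)) + 113166 = (-21 - 325*(-1/166)) + 113166 = (-21 + 325/166) + 113166 = -3161/166 + 113166 = 18782395/166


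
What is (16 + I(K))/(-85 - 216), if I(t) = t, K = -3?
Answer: -13/301 ≈ -0.043189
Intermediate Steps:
(16 + I(K))/(-85 - 216) = (16 - 3)/(-85 - 216) = 13/(-301) = 13*(-1/301) = -13/301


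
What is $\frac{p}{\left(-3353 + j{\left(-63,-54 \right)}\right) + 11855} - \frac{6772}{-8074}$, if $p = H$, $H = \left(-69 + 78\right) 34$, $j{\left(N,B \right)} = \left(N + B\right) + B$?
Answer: $\frac{9814696}{11210749} \approx 0.87547$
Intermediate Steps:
$j{\left(N,B \right)} = N + 2 B$ ($j{\left(N,B \right)} = \left(B + N\right) + B = N + 2 B$)
$H = 306$ ($H = 9 \cdot 34 = 306$)
$p = 306$
$\frac{p}{\left(-3353 + j{\left(-63,-54 \right)}\right) + 11855} - \frac{6772}{-8074} = \frac{306}{\left(-3353 + \left(-63 + 2 \left(-54\right)\right)\right) + 11855} - \frac{6772}{-8074} = \frac{306}{\left(-3353 - 171\right) + 11855} - - \frac{3386}{4037} = \frac{306}{\left(-3353 - 171\right) + 11855} + \frac{3386}{4037} = \frac{306}{-3524 + 11855} + \frac{3386}{4037} = \frac{306}{8331} + \frac{3386}{4037} = 306 \cdot \frac{1}{8331} + \frac{3386}{4037} = \frac{102}{2777} + \frac{3386}{4037} = \frac{9814696}{11210749}$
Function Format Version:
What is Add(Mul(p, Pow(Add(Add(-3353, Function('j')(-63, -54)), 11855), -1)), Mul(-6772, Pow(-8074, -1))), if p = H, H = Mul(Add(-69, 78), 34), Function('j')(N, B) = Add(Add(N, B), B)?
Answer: Rational(9814696, 11210749) ≈ 0.87547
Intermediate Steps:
Function('j')(N, B) = Add(N, Mul(2, B)) (Function('j')(N, B) = Add(Add(B, N), B) = Add(N, Mul(2, B)))
H = 306 (H = Mul(9, 34) = 306)
p = 306
Add(Mul(p, Pow(Add(Add(-3353, Function('j')(-63, -54)), 11855), -1)), Mul(-6772, Pow(-8074, -1))) = Add(Mul(306, Pow(Add(Add(-3353, Add(-63, Mul(2, -54))), 11855), -1)), Mul(-6772, Pow(-8074, -1))) = Add(Mul(306, Pow(Add(Add(-3353, Add(-63, -108)), 11855), -1)), Mul(-6772, Rational(-1, 8074))) = Add(Mul(306, Pow(Add(Add(-3353, -171), 11855), -1)), Rational(3386, 4037)) = Add(Mul(306, Pow(Add(-3524, 11855), -1)), Rational(3386, 4037)) = Add(Mul(306, Pow(8331, -1)), Rational(3386, 4037)) = Add(Mul(306, Rational(1, 8331)), Rational(3386, 4037)) = Add(Rational(102, 2777), Rational(3386, 4037)) = Rational(9814696, 11210749)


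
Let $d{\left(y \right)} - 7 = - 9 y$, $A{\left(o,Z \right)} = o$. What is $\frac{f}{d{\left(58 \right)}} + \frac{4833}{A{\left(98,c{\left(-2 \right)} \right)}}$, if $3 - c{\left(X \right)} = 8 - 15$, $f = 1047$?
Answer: $\frac{2386389}{50470} \approx 47.283$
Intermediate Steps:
$c{\left(X \right)} = 10$ ($c{\left(X \right)} = 3 - \left(8 - 15\right) = 3 - -7 = 3 + 7 = 10$)
$d{\left(y \right)} = 7 - 9 y$
$\frac{f}{d{\left(58 \right)}} + \frac{4833}{A{\left(98,c{\left(-2 \right)} \right)}} = \frac{1047}{7 - 522} + \frac{4833}{98} = \frac{1047}{7 - 522} + 4833 \cdot \frac{1}{98} = \frac{1047}{-515} + \frac{4833}{98} = 1047 \left(- \frac{1}{515}\right) + \frac{4833}{98} = - \frac{1047}{515} + \frac{4833}{98} = \frac{2386389}{50470}$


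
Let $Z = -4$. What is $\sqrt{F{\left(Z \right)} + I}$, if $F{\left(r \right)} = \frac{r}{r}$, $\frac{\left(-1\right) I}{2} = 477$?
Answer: $i \sqrt{953} \approx 30.871 i$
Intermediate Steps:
$I = -954$ ($I = \left(-2\right) 477 = -954$)
$F{\left(r \right)} = 1$
$\sqrt{F{\left(Z \right)} + I} = \sqrt{1 - 954} = \sqrt{-953} = i \sqrt{953}$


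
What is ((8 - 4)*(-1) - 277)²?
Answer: 78961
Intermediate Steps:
((8 - 4)*(-1) - 277)² = (4*(-1) - 277)² = (-4 - 277)² = (-281)² = 78961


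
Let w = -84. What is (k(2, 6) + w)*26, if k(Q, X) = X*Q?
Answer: -1872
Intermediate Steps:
k(Q, X) = Q*X
(k(2, 6) + w)*26 = (2*6 - 84)*26 = (12 - 84)*26 = -72*26 = -1872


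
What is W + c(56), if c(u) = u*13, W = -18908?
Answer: -18180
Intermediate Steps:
c(u) = 13*u
W + c(56) = -18908 + 13*56 = -18908 + 728 = -18180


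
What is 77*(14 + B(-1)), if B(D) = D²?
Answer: 1155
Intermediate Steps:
77*(14 + B(-1)) = 77*(14 + (-1)²) = 77*(14 + 1) = 77*15 = 1155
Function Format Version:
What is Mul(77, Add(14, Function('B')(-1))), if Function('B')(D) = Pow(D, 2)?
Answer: 1155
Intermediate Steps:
Mul(77, Add(14, Function('B')(-1))) = Mul(77, Add(14, Pow(-1, 2))) = Mul(77, Add(14, 1)) = Mul(77, 15) = 1155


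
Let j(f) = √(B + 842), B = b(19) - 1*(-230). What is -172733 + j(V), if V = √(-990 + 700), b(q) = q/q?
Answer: -172733 + √1073 ≈ -1.7270e+5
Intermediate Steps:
b(q) = 1
B = 231 (B = 1 - 1*(-230) = 1 + 230 = 231)
V = I*√290 (V = √(-290) = I*√290 ≈ 17.029*I)
j(f) = √1073 (j(f) = √(231 + 842) = √1073)
-172733 + j(V) = -172733 + √1073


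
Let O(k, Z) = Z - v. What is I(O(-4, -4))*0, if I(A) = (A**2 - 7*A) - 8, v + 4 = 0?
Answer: 0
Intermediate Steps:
v = -4 (v = -4 + 0 = -4)
O(k, Z) = 4 + Z (O(k, Z) = Z - 1*(-4) = Z + 4 = 4 + Z)
I(A) = -8 + A**2 - 7*A
I(O(-4, -4))*0 = (-8 + (4 - 4)**2 - 7*(4 - 4))*0 = (-8 + 0**2 - 7*0)*0 = (-8 + 0 + 0)*0 = -8*0 = 0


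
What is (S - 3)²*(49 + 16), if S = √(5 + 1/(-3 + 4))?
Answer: 975 - 390*√6 ≈ 19.699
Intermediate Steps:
S = √6 (S = √(5 + 1/1) = √(5 + 1) = √6 ≈ 2.4495)
(S - 3)²*(49 + 16) = (√6 - 3)²*(49 + 16) = (-3 + √6)²*65 = 65*(-3 + √6)²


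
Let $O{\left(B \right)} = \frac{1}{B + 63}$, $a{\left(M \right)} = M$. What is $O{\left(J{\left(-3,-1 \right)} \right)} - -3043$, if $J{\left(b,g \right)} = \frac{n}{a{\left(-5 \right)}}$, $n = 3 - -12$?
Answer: $\frac{182581}{60} \approx 3043.0$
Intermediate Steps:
$n = 15$ ($n = 3 + 12 = 15$)
$J{\left(b,g \right)} = -3$ ($J{\left(b,g \right)} = \frac{15}{-5} = 15 \left(- \frac{1}{5}\right) = -3$)
$O{\left(B \right)} = \frac{1}{63 + B}$
$O{\left(J{\left(-3,-1 \right)} \right)} - -3043 = \frac{1}{63 - 3} - -3043 = \frac{1}{60} + 3043 = \frac{182581}{60}$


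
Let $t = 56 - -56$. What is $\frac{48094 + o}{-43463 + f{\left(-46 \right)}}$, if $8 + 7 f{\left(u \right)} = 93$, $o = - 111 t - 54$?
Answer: $- \frac{62314}{76039} \approx -0.8195$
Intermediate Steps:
$t = 112$ ($t = 56 + 56 = 112$)
$o = -12486$ ($o = \left(-111\right) 112 - 54 = -12432 - 54 = -12486$)
$f{\left(u \right)} = \frac{85}{7}$ ($f{\left(u \right)} = - \frac{8}{7} + \frac{1}{7} \cdot 93 = - \frac{8}{7} + \frac{93}{7} = \frac{85}{7}$)
$\frac{48094 + o}{-43463 + f{\left(-46 \right)}} = \frac{48094 - 12486}{-43463 + \frac{85}{7}} = \frac{35608}{- \frac{304156}{7}} = 35608 \left(- \frac{7}{304156}\right) = - \frac{62314}{76039}$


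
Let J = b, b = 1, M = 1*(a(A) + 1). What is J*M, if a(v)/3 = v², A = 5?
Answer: 76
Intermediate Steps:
a(v) = 3*v²
M = 76 (M = 1*(3*5² + 1) = 1*(3*25 + 1) = 1*(75 + 1) = 1*76 = 76)
J = 1
J*M = 1*76 = 76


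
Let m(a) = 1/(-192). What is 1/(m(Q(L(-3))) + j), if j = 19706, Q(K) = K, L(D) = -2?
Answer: 192/3783551 ≈ 5.0746e-5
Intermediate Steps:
m(a) = -1/192
1/(m(Q(L(-3))) + j) = 1/(-1/192 + 19706) = 1/(3783551/192) = 192/3783551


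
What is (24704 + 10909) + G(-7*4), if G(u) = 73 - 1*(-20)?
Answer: 35706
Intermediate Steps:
G(u) = 93 (G(u) = 73 + 20 = 93)
(24704 + 10909) + G(-7*4) = (24704 + 10909) + 93 = 35613 + 93 = 35706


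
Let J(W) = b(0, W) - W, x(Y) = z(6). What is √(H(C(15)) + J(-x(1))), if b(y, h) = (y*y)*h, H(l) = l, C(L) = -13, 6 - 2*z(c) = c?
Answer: I*√13 ≈ 3.6056*I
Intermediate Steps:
z(c) = 3 - c/2
x(Y) = 0 (x(Y) = 3 - ½*6 = 3 - 3 = 0)
b(y, h) = h*y² (b(y, h) = y²*h = h*y²)
J(W) = -W (J(W) = W*0² - W = W*0 - W = 0 - W = -W)
√(H(C(15)) + J(-x(1))) = √(-13 - (-1)*0) = √(-13 - 1*0) = √(-13 + 0) = √(-13) = I*√13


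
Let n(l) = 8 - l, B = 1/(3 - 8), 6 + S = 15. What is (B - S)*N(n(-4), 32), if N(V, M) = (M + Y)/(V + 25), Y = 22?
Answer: -2484/185 ≈ -13.427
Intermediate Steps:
S = 9 (S = -6 + 15 = 9)
B = -1/5 (B = 1/(-5) = -1/5 ≈ -0.20000)
N(V, M) = (22 + M)/(25 + V) (N(V, M) = (M + 22)/(V + 25) = (22 + M)/(25 + V))
(B - S)*N(n(-4), 32) = (-1/5 - 1*9)*((22 + 32)/(25 + (8 - 1*(-4)))) = (-1/5 - 9)*(54/(25 + (8 + 4))) = -46*54/(5*(25 + 12)) = -46*54/(5*37) = -46*54/185 = -46/5*54/37 = -2484/185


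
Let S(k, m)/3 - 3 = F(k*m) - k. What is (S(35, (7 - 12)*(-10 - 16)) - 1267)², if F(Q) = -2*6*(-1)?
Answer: 1760929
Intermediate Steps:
F(Q) = 12 (F(Q) = -12*(-1) = 12)
S(k, m) = 45 - 3*k (S(k, m) = 9 + 3*(12 - k) = 9 + (36 - 3*k) = 45 - 3*k)
(S(35, (7 - 12)*(-10 - 16)) - 1267)² = ((45 - 3*35) - 1267)² = ((45 - 105) - 1267)² = (-60 - 1267)² = (-1327)² = 1760929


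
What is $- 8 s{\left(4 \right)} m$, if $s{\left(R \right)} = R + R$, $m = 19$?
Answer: $-1216$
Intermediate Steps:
$s{\left(R \right)} = 2 R$
$- 8 s{\left(4 \right)} m = - 8 \cdot 2 \cdot 4 \cdot 19 = \left(-8\right) 8 \cdot 19 = \left(-64\right) 19 = -1216$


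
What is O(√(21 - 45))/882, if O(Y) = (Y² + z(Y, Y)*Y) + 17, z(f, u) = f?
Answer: -31/882 ≈ -0.035147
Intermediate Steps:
O(Y) = 17 + 2*Y² (O(Y) = (Y² + Y*Y) + 17 = (Y² + Y²) + 17 = 2*Y² + 17 = 17 + 2*Y²)
O(√(21 - 45))/882 = (17 + 2*(√(21 - 45))²)/882 = (17 + 2*(√(-24))²)*(1/882) = (17 + 2*(2*I*√6)²)*(1/882) = (17 + 2*(-24))*(1/882) = (17 - 48)*(1/882) = -31*1/882 = -31/882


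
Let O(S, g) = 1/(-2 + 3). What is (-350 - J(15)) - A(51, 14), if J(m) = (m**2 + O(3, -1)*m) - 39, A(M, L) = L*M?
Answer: -1265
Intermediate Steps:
O(S, g) = 1 (O(S, g) = 1/1 = 1)
J(m) = -39 + m + m**2 (J(m) = (m**2 + 1*m) - 39 = (m**2 + m) - 39 = (m + m**2) - 39 = -39 + m + m**2)
(-350 - J(15)) - A(51, 14) = (-350 - (-39 + 15 + 15**2)) - 14*51 = (-350 - (-39 + 15 + 225)) - 1*714 = (-350 - 1*201) - 714 = (-350 - 201) - 714 = -551 - 714 = -1265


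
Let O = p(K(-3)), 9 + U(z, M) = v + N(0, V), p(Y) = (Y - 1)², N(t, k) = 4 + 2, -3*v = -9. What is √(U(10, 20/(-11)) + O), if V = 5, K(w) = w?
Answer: 4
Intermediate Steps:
v = 3 (v = -⅓*(-9) = 3)
N(t, k) = 6
p(Y) = (-1 + Y)²
U(z, M) = 0 (U(z, M) = -9 + (3 + 6) = -9 + 9 = 0)
O = 16 (O = (-1 - 3)² = (-4)² = 16)
√(U(10, 20/(-11)) + O) = √(0 + 16) = √16 = 4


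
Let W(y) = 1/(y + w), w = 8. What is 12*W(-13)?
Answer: -12/5 ≈ -2.4000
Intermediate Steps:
W(y) = 1/(8 + y) (W(y) = 1/(y + 8) = 1/(8 + y))
12*W(-13) = 12/(8 - 13) = 12/(-5) = 12*(-⅕) = -12/5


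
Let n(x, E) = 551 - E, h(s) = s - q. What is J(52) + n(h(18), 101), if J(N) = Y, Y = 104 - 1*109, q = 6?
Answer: 445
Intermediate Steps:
h(s) = -6 + s (h(s) = s - 1*6 = s - 6 = -6 + s)
Y = -5 (Y = 104 - 109 = -5)
J(N) = -5
J(52) + n(h(18), 101) = -5 + (551 - 1*101) = -5 + (551 - 101) = -5 + 450 = 445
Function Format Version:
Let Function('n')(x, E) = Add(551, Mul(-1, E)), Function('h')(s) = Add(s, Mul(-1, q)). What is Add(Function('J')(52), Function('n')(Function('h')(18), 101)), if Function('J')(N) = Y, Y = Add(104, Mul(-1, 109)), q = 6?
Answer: 445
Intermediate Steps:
Function('h')(s) = Add(-6, s) (Function('h')(s) = Add(s, Mul(-1, 6)) = Add(s, -6) = Add(-6, s))
Y = -5 (Y = Add(104, -109) = -5)
Function('J')(N) = -5
Add(Function('J')(52), Function('n')(Function('h')(18), 101)) = Add(-5, Add(551, Mul(-1, 101))) = Add(-5, Add(551, -101)) = Add(-5, 450) = 445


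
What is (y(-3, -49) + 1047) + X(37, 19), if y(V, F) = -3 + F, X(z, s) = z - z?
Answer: 995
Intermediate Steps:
X(z, s) = 0
(y(-3, -49) + 1047) + X(37, 19) = ((-3 - 49) + 1047) + 0 = (-52 + 1047) + 0 = 995 + 0 = 995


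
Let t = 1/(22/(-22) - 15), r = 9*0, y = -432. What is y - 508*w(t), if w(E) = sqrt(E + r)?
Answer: -432 - 127*I ≈ -432.0 - 127.0*I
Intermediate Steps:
r = 0
t = -1/16 (t = 1/(22*(-1/22) - 15) = 1/(-1 - 15) = 1/(-16) = -1/16 ≈ -0.062500)
w(E) = sqrt(E) (w(E) = sqrt(E + 0) = sqrt(E))
y - 508*w(t) = -432 - 127*I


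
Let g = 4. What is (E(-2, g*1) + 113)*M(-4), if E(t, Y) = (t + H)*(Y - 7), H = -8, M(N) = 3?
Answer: 429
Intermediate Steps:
E(t, Y) = (-8 + t)*(-7 + Y) (E(t, Y) = (t - 8)*(Y - 7) = (-8 + t)*(-7 + Y))
(E(-2, g*1) + 113)*M(-4) = ((56 - 32 - 7*(-2) + (4*1)*(-2)) + 113)*3 = ((56 - 8*4 + 14 + 4*(-2)) + 113)*3 = ((56 - 32 + 14 - 8) + 113)*3 = (30 + 113)*3 = 143*3 = 429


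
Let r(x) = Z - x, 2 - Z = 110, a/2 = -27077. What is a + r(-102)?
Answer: -54160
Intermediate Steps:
a = -54154 (a = 2*(-27077) = -54154)
Z = -108 (Z = 2 - 1*110 = 2 - 110 = -108)
r(x) = -108 - x
a + r(-102) = -54154 + (-108 - 1*(-102)) = -54154 + (-108 + 102) = -54154 - 6 = -54160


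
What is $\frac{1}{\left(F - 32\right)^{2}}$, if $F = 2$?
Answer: $\frac{1}{900} \approx 0.0011111$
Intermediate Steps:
$\frac{1}{\left(F - 32\right)^{2}} = \frac{1}{\left(2 - 32\right)^{2}} = \frac{1}{\left(-30\right)^{2}} = \frac{1}{900}$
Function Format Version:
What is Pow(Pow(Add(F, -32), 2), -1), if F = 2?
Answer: Rational(1, 900) ≈ 0.0011111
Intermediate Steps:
Pow(Pow(Add(F, -32), 2), -1) = Pow(Pow(Add(2, -32), 2), -1) = Pow(Pow(-30, 2), -1) = Pow(900, -1) = Rational(1, 900)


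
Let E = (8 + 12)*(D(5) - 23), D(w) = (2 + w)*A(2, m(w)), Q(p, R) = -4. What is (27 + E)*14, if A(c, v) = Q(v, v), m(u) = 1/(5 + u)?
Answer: -13902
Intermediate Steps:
A(c, v) = -4
D(w) = -8 - 4*w (D(w) = (2 + w)*(-4) = -8 - 4*w)
E = -1020 (E = (8 + 12)*((-8 - 4*5) - 23) = 20*((-8 - 20) - 23) = 20*(-28 - 23) = 20*(-51) = -1020)
(27 + E)*14 = (27 - 1020)*14 = -993*14 = -13902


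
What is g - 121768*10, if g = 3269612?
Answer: 2051932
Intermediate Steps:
g - 121768*10 = 3269612 - 121768*10 = 3269612 - 3928*310 = 3269612 - 1217680 = 2051932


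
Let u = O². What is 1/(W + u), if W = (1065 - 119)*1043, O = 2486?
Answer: 1/7166874 ≈ 1.3953e-7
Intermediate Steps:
u = 6180196 (u = 2486² = 6180196)
W = 986678 (W = 946*1043 = 986678)
1/(W + u) = 1/(986678 + 6180196) = 1/7166874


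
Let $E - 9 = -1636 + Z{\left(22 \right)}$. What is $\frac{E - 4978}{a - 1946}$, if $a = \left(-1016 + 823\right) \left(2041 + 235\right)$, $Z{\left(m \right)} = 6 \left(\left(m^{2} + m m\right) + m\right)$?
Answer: $\frac{665}{441214} \approx 0.0015072$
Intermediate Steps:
$Z{\left(m \right)} = 6 m + 12 m^{2}$ ($Z{\left(m \right)} = 6 \left(\left(m^{2} + m^{2}\right) + m\right) = 6 \left(2 m^{2} + m\right) = 6 \left(m + 2 m^{2}\right) = 6 m + 12 m^{2}$)
$a = -439268$ ($a = \left(-193\right) 2276 = -439268$)
$E = 4313$ ($E = 9 - \left(1636 - 132 \left(1 + 2 \cdot 22\right)\right) = 9 - \left(1636 - 132 \left(1 + 44\right)\right) = 9 - \left(1636 - 5940\right) = 9 + \left(-1636 + 5940\right) = 9 + 4304 = 4313$)
$\frac{E - 4978}{a - 1946} = \frac{4313 - 4978}{-439268 - 1946} = - \frac{665}{-441214} = \left(-665\right) \left(- \frac{1}{441214}\right) = \frac{665}{441214}$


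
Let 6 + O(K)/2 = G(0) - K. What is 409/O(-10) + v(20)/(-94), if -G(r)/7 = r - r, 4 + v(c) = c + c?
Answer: 19079/376 ≈ 50.742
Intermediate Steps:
v(c) = -4 + 2*c (v(c) = -4 + (c + c) = -4 + 2*c)
G(r) = 0 (G(r) = -7*(r - r) = -7*0 = 0)
O(K) = -12 - 2*K (O(K) = -12 + 2*(0 - K) = -12 + 2*(-K) = -12 - 2*K)
409/O(-10) + v(20)/(-94) = 409/(-12 - 2*(-10)) + (-4 + 2*20)/(-94) = 409/(-12 + 20) + (-4 + 40)*(-1/94) = 409/8 + 36*(-1/94) = 409*(⅛) - 18/47 = 409/8 - 18/47 = 19079/376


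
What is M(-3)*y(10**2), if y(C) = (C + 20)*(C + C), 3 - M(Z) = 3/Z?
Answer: 96000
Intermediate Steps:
M(Z) = 3 - 3/Z
y(C) = 2*C*(20 + C) (y(C) = (20 + C)*(2*C) = 2*C*(20 + C))
M(-3)*y(10**2) = (3 - 3/(-3))*(2*10**2*(20 + 10**2)) = (3 - 3*(-1/3))*(2*100*(20 + 100)) = (3 + 1)*(2*100*120) = 4*24000 = 96000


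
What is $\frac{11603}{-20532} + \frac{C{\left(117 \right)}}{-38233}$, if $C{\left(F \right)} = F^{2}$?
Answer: $- \frac{55744619}{60384612} \approx -0.92316$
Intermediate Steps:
$\frac{11603}{-20532} + \frac{C{\left(117 \right)}}{-38233} = \frac{11603}{-20532} + \frac{117^{2}}{-38233} = 11603 \left(- \frac{1}{20532}\right) + 13689 \left(- \frac{1}{38233}\right) = - \frac{11603}{20532} - \frac{1053}{2941} = - \frac{55744619}{60384612}$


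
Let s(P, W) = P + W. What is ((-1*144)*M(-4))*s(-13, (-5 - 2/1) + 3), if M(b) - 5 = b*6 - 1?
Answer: -48960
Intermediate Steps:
M(b) = 4 + 6*b (M(b) = 5 + (b*6 - 1) = 5 + (6*b - 1) = 5 + (-1 + 6*b) = 4 + 6*b)
((-1*144)*M(-4))*s(-13, (-5 - 2/1) + 3) = ((-1*144)*(4 + 6*(-4)))*(-13 + ((-5 - 2/1) + 3)) = (-144*(4 - 24))*(-13 + ((-5 - 2*1) + 3)) = (-144*(-20))*(-13 + ((-5 - 2) + 3)) = 2880*(-13 + (-7 + 3)) = 2880*(-13 - 4) = 2880*(-17) = -48960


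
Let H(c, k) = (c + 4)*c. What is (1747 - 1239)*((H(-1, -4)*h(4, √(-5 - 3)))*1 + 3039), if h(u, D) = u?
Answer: 1537716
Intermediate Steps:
H(c, k) = c*(4 + c) (H(c, k) = (4 + c)*c = c*(4 + c))
(1747 - 1239)*((H(-1, -4)*h(4, √(-5 - 3)))*1 + 3039) = (1747 - 1239)*((-(4 - 1)*4)*1 + 3039) = 508*((-1*3*4)*1 + 3039) = 508*(-3*4*1 + 3039) = 508*(-12*1 + 3039) = 508*(-12 + 3039) = 508*3027 = 1537716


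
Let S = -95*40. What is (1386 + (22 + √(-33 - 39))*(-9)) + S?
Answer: -2612 - 54*I*√2 ≈ -2612.0 - 76.368*I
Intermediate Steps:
S = -3800
(1386 + (22 + √(-33 - 39))*(-9)) + S = (1386 + (22 + √(-33 - 39))*(-9)) - 3800 = (1386 + (22 + √(-72))*(-9)) - 3800 = (1386 + (22 + 6*I*√2)*(-9)) - 3800 = (1386 + (-198 - 54*I*√2)) - 3800 = (1188 - 54*I*√2) - 3800 = -2612 - 54*I*√2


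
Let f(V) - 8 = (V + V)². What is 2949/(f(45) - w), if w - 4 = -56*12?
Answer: 2949/8776 ≈ 0.33603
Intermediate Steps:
f(V) = 8 + 4*V² (f(V) = 8 + (V + V)² = 8 + (2*V)² = 8 + 4*V²)
w = -668 (w = 4 - 56*12 = 4 - 672 = -668)
2949/(f(45) - w) = 2949/((8 + 4*45²) - 1*(-668)) = 2949/((8 + 4*2025) + 668) = 2949/((8 + 8100) + 668) = 2949/(8108 + 668) = 2949/8776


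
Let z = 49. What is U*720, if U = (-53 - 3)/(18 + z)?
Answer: -40320/67 ≈ -601.79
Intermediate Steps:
U = -56/67 (U = (-53 - 3)/(18 + 49) = -56/67 ≈ -0.83582)
U*720 = -56/67*720 = -40320/67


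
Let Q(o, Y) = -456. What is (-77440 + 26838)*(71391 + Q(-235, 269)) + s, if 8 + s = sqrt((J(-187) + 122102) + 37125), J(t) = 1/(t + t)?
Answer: -3589452878 + sqrt(22272035478)/374 ≈ -3.5895e+9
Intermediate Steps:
J(t) = 1/(2*t)
s = -8 + sqrt(22272035478)/374 (s = -8 + sqrt(((1/2)/(-187) + 122102) + 37125) = -8 + sqrt(((1/2)*(-1/187) + 122102) + 37125) = -8 + sqrt((-1/374 + 122102) + 37125) = -8 + sqrt(45666147/374 + 37125) = -8 + sqrt(59550897/374) = -8 + sqrt(22272035478)/374 ≈ 391.03)
(-77440 + 26838)*(71391 + Q(-235, 269)) + s = (-77440 + 26838)*(71391 - 456) + (-8 + sqrt(22272035478)/374) = -50602*70935 + (-8 + sqrt(22272035478)/374) = -3589452870 + (-8 + sqrt(22272035478)/374) = -3589452878 + sqrt(22272035478)/374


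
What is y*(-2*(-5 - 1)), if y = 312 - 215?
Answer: 1164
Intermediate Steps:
y = 97
y*(-2*(-5 - 1)) = 97*(-2*(-5 - 1)) = 97*(-2*(-6)) = 97*12 = 1164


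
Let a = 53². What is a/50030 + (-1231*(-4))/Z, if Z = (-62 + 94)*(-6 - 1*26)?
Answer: -30433913/6403840 ≈ -4.7524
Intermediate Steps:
a = 2809
Z = -1024 (Z = 32*(-6 - 26) = 32*(-32) = -1024)
a/50030 + (-1231*(-4))/Z = 2809/50030 - 1231*(-4)/(-1024) = 2809*(1/50030) + 4924*(-1/1024) = 2809/50030 - 1231/256 = -30433913/6403840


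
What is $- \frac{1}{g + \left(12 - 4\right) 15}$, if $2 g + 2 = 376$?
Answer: $- \frac{1}{307} \approx -0.0032573$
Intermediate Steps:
$g = 187$ ($g = -1 + \frac{1}{2} \cdot 376 = -1 + 188 = 187$)
$- \frac{1}{g + \left(12 - 4\right) 15} = - \frac{1}{187 + \left(12 - 4\right) 15} = - \frac{1}{187 + 8 \cdot 15} = - \frac{1}{187 + 120} = - \frac{1}{307}$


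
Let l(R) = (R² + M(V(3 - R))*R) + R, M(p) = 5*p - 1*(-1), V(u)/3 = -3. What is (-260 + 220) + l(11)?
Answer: -392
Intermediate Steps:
V(u) = -9 (V(u) = 3*(-3) = -9)
M(p) = 1 + 5*p (M(p) = 5*p + 1 = 1 + 5*p)
l(R) = R² - 43*R (l(R) = (R² + (1 + 5*(-9))*R) + R = (R² + (1 - 45)*R) + R = (R² - 44*R) + R = R² - 43*R)
(-260 + 220) + l(11) = (-260 + 220) + 11*(-43 + 11) = -40 + 11*(-32) = -40 - 352 = -392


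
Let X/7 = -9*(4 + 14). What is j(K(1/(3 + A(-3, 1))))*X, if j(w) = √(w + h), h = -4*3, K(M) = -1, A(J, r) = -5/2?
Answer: -1134*I*√13 ≈ -4088.7*I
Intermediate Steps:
A(J, r) = -5/2 (A(J, r) = -5*½ = -5/2)
X = -1134 (X = 7*(-9*(4 + 14)) = 7*(-9*18) = 7*(-162) = -1134)
h = -12
j(w) = √(-12 + w) (j(w) = √(w - 12) = √(-12 + w))
j(K(1/(3 + A(-3, 1))))*X = √(-12 - 1)*(-1134) = √(-13)*(-1134) = (I*√13)*(-1134) = -1134*I*√13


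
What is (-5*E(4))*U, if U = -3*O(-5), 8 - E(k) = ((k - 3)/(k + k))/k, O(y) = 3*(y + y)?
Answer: -57375/16 ≈ -3585.9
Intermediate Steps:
O(y) = 6*y (O(y) = 3*(2*y) = 6*y)
E(k) = 8 - (-3 + k)/(2*k**2) (E(k) = 8 - (k - 3)/(k + k)/k = 8 - (-3 + k)/((2*k))/k = 8 - (-3 + k)*(1/(2*k))/k = 8 - (-3 + k)/(2*k)/k = 8 - (-3 + k)/(2*k**2))
U = 90 (U = -18*(-5) = -3*(-30) = 90)
(-5*E(4))*U = -5*(3 - 1*4 + 16*4**2)/(2*4**2)*90 = -5*(3 - 4 + 16*16)/(2*16)*90 = -5*(3 - 4 + 256)/(2*16)*90 = -5*255/(2*16)*90 = -5*255/32*90 = -1275/32*90 = -57375/16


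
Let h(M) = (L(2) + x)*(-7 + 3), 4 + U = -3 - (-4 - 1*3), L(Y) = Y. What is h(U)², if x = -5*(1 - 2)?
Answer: 784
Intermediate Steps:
x = 5 (x = -5*(-1) = 5)
U = 0 (U = -4 + (-3 - (-4 - 1*3)) = -4 + (-3 - (-4 - 3)) = -4 + (-3 - 1*(-7)) = -4 + (-3 + 7) = -4 + 4 = 0)
h(M) = -28 (h(M) = (2 + 5)*(-7 + 3) = 7*(-4) = -28)
h(U)² = (-28)² = 784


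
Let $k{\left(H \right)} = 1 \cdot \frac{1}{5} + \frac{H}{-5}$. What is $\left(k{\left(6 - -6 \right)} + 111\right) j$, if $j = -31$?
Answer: $- \frac{16864}{5} \approx -3372.8$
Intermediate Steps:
$k{\left(H \right)} = \frac{1}{5} - \frac{H}{5}$ ($k{\left(H \right)} = 1 \cdot \frac{1}{5} + H \left(- \frac{1}{5}\right) = \frac{1}{5} - \frac{H}{5}$)
$\left(k{\left(6 - -6 \right)} + 111\right) j = \left(\left(\frac{1}{5} - \frac{6 - -6}{5}\right) + 111\right) \left(-31\right) = \left(\left(\frac{1}{5} - \frac{6 + 6}{5}\right) + 111\right) \left(-31\right) = \left(\left(\frac{1}{5} - \frac{12}{5}\right) + 111\right) \left(-31\right) = \left(- \frac{11}{5} + 111\right) \left(-31\right) = \frac{544}{5} \left(-31\right) = - \frac{16864}{5}$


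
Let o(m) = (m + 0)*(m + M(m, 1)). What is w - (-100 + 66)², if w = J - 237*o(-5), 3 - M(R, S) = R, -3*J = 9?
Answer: 2396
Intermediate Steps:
J = -3 (J = -⅓*9 = -3)
M(R, S) = 3 - R
o(m) = 3*m (o(m) = (m + 0)*(m + (3 - m)) = m*3 = 3*m)
w = 3552 (w = -3 - 711*(-5) = -3 - 237*(-15) = -3 + 3555 = 3552)
w - (-100 + 66)² = 3552 - (-100 + 66)² = 3552 - 1*(-34)² = 3552 - 1*1156 = 3552 - 1156 = 2396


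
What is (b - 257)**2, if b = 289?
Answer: 1024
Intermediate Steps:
(b - 257)**2 = (289 - 257)**2 = 32**2 = 1024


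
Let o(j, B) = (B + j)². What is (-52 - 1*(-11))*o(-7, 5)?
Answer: -164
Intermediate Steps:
(-52 - 1*(-11))*o(-7, 5) = (-52 - 1*(-11))*(5 - 7)² = (-52 + 11)*(-2)² = -41*4 = -164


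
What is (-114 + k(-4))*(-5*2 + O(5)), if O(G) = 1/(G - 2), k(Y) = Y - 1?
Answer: 3451/3 ≈ 1150.3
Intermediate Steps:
k(Y) = -1 + Y
O(G) = 1/(-2 + G)
(-114 + k(-4))*(-5*2 + O(5)) = (-114 + (-1 - 4))*(-5*2 + 1/(-2 + 5)) = (-114 - 5)*(-10 + 1/3) = -119*(-10 + ⅓) = -119*(-29/3) = 3451/3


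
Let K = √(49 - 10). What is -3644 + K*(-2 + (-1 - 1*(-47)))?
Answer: -3644 + 44*√39 ≈ -3369.2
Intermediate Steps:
K = √39 ≈ 6.2450
-3644 + K*(-2 + (-1 - 1*(-47))) = -3644 + √39*(-2 + (-1 - 1*(-47))) = -3644 + √39*(-2 + (-1 + 47)) = -3644 + √39*(-2 + 46) = -3644 + √39*44 = -3644 + 44*√39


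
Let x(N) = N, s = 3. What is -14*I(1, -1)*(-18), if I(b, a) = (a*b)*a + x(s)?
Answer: 1008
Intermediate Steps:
I(b, a) = 3 + b*a**2 (I(b, a) = (a*b)*a + 3 = b*a**2 + 3 = 3 + b*a**2)
-14*I(1, -1)*(-18) = -14*(3 + 1*(-1)**2)*(-18) = -14*(3 + 1*1)*(-18) = -14*(3 + 1)*(-18) = -14*4*(-18) = -56*(-18) = 1008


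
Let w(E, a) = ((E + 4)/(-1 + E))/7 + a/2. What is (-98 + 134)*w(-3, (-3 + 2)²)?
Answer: 117/7 ≈ 16.714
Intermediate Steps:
w(E, a) = a/2 + (4 + E)/(7*(-1 + E)) (w(E, a) = ((4 + E)/(-1 + E))*(⅐) + a*(½) = ((4 + E)/(-1 + E))*(⅐) + a/2 = (4 + E)/(7*(-1 + E)) + a/2 = a/2 + (4 + E)/(7*(-1 + E)))
(-98 + 134)*w(-3, (-3 + 2)²) = (-98 + 134)*((8 - 7*(-3 + 2)² + 2*(-3) + 7*(-3)*(-3 + 2)²)/(14*(-1 - 3))) = 36*((1/14)*(8 - 7*(-1)² - 6 + 7*(-3)*(-1)²)/(-4)) = 36*((1/14)*(-¼)*(8 - 7*1 - 6 + 7*(-3)*1)) = 36*((1/14)*(-¼)*(8 - 7 - 6 - 21)) = 36*((1/14)*(-¼)*(-26)) = 36*(13/28) = 117/7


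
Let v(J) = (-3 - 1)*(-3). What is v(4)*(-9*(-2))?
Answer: 216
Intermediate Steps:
v(J) = 12 (v(J) = -4*(-3) = 12)
v(4)*(-9*(-2)) = 12*(-9*(-2)) = 12*18 = 216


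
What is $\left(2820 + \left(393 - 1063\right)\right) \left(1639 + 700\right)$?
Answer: $5028850$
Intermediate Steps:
$\left(2820 + \left(393 - 1063\right)\right) \left(1639 + 700\right) = \left(2820 - 670\right) 2339 = 2150 \cdot 2339 = 5028850$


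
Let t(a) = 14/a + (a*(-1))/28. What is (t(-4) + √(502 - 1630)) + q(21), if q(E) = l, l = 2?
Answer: -19/14 + 2*I*√282 ≈ -1.3571 + 33.586*I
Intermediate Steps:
q(E) = 2
t(a) = 14/a - a/28 (t(a) = 14/a - a*(1/28) = 14/a - a/28)
(t(-4) + √(502 - 1630)) + q(21) = ((14/(-4) - 1/28*(-4)) + √(502 - 1630)) + 2 = ((14*(-¼) + ⅐) + √(-1128)) + 2 = ((-7/2 + ⅐) + 2*I*√282) + 2 = (-47/14 + 2*I*√282) + 2 = -19/14 + 2*I*√282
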